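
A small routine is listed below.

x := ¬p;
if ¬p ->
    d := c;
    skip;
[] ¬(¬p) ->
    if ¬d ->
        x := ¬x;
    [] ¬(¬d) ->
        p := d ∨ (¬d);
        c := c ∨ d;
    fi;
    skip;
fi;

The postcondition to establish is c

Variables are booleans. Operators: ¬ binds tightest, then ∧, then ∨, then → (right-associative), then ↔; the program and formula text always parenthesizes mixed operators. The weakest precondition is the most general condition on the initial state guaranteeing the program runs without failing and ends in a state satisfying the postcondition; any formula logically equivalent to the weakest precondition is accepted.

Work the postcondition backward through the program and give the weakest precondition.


Working backward. After the program, c must hold.
Then branch requires c; else branch requires ((¬d) → c) ∧ (d → (c ∨ d)).
Before the if: ((¬p) → c) ∧ (p → (((¬d) → c) ∧ (d → (c ∨ d))))
Before x := ¬p: ((¬p) → c) ∧ (p → (((¬d) → c) ∧ (d → (c ∨ d))))
Answer: WP = ((¬p) → c) ∧ (p → (((¬d) → c) ∧ (d → (c ∨ d))))


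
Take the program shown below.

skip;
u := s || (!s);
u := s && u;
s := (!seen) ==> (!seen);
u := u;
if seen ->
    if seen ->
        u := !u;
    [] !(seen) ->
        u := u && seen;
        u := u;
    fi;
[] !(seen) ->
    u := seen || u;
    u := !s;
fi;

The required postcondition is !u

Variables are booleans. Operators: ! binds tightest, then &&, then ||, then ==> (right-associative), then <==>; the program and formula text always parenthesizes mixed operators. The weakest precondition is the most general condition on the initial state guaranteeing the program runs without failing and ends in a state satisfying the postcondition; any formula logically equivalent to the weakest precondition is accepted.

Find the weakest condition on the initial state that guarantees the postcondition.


Working backward. After the program, !u must hold.
Then branch requires (seen ==> u) && ((!seen) ==> (!(u && seen))); else branch requires s.
Before the if: (seen ==> ((seen ==> u) && ((!seen) ==> (!(u && seen))))) && ((!seen) ==> s)
Before u := u: (seen ==> ((seen ==> u) && ((!seen) ==> (!(u && seen))))) && ((!seen) ==> s)
Before s := (!seen) ==> (!seen): seen ==> ((seen ==> u) && ((!seen) ==> (!(u && seen))))
Before u := s && u: seen ==> ((seen ==> (s && u)) && ((!seen) ==> (!(s && u && seen))))
Before u := s || (!s): seen ==> ((seen ==> s) && ((!seen) ==> (!(s && seen))))
Before skip: seen ==> ((seen ==> s) && ((!seen) ==> (!(s && seen))))
Answer: WP = seen ==> ((seen ==> s) && ((!seen) ==> (!(s && seen))))


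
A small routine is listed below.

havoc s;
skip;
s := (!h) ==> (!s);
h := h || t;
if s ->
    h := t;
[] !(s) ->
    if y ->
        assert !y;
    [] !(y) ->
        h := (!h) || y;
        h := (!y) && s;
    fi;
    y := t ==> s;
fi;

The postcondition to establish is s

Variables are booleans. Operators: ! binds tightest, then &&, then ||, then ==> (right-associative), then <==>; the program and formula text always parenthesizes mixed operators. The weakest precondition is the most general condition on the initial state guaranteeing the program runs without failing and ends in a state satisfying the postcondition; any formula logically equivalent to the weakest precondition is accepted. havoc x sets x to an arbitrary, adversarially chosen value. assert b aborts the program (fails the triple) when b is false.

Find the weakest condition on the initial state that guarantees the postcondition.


Working backward. After the program, s must hold.
Then branch requires s; else branch requires (y ==> ((!y) && s)) && ((!y) ==> s).
Before the if: (!s) ==> ((y ==> ((!y) && s)) && ((!y) ==> s))
Before h := h || t: (!s) ==> ((y ==> ((!y) && s)) && ((!y) ==> s))
Before s := (!h) ==> (!s): (!((!h) ==> (!s))) ==> ((y ==> ((!y) && ((!h) ==> (!s)))) && ((!y) ==> ((!h) ==> (!s))))
Before skip: (!((!h) ==> (!s))) ==> ((y ==> ((!y) && ((!h) ==> (!s)))) && ((!y) ==> ((!h) ==> (!s))))
Before havoc s: (!h) ==> ((y ==> ((!y) && h)) && ((!y) ==> h))
Answer: WP = (!h) ==> ((y ==> ((!y) && h)) && ((!y) ==> h))


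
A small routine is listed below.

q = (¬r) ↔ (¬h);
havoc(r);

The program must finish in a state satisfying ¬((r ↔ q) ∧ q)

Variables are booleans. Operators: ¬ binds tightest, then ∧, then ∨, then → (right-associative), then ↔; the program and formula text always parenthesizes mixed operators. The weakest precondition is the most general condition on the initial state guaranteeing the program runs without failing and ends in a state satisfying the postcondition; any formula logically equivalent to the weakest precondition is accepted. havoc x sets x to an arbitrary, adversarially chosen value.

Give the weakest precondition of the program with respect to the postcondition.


Working backward. After the program, ¬((r ↔ q) ∧ q) must hold.
Before havoc r: ¬q
Before q := (¬r) ↔ (¬h): ¬((¬r) ↔ (¬h))
Answer: WP = ¬((¬r) ↔ (¬h))


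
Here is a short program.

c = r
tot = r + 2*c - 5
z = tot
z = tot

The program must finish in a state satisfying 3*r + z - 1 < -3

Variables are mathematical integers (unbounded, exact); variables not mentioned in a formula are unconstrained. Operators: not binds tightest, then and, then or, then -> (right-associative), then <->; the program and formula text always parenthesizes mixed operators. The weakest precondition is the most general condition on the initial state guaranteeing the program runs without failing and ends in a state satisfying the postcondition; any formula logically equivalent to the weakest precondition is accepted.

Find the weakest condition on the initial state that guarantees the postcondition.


Working backward. After the program, the postcondition 3*r + z - 1 < -3 must hold; in canonical form it is 3*r + z < -2.
Before z := tot: 3*r + tot < -2
Before z := tot: 3*r + tot < -2
Before tot := r + 2*c - 5: 2*c + 4*r < 3
Before c := r: 6*r < 3
Answer: WP = 6*r < 3


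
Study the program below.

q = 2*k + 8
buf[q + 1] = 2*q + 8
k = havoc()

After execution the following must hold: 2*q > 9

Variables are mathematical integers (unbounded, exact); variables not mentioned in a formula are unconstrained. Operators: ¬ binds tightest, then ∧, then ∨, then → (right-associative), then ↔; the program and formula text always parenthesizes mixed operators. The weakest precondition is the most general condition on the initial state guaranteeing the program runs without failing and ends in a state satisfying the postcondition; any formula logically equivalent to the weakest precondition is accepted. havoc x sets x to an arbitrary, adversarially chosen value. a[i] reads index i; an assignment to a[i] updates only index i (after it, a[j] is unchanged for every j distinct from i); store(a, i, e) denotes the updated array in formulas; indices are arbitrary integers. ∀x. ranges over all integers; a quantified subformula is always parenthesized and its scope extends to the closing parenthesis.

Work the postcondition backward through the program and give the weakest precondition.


Working backward. After the program, 2*q > 9 must hold.
Before havoc k: 2*q > 9
Before buf[q + 1] := 2*q + 8: 2*q > 9
Before q := 2*k + 8: 4*k > -7
Answer: WP = 4*k > -7


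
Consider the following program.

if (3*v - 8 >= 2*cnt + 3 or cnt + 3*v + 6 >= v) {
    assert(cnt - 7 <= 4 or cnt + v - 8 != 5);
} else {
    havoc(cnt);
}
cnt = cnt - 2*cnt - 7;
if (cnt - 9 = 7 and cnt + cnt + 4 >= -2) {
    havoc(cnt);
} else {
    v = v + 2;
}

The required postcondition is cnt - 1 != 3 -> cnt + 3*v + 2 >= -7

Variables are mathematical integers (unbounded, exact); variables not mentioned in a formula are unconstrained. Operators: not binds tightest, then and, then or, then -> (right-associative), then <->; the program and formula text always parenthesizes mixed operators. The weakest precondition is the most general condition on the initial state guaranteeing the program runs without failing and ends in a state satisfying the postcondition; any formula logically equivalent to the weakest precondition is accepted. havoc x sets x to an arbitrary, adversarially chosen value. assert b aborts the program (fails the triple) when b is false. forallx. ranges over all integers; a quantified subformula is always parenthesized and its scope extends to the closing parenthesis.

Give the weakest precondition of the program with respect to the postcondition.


Working backward. After the program, the postcondition cnt - 1 != 3 -> cnt + 3*v + 2 >= -7 must hold; in canonical form it is cnt != 4 -> cnt + 3*v >= -9.
Then branch requires forall cnt_1. (cnt_1 != 4 -> cnt_1 + 3*v >= -9); else branch requires cnt != 4 -> cnt + 3*v >= -15.
Before the if: ((cnt = 16 and 2*cnt >= -6) -> (forall cnt_1. (cnt_1 != 4 -> cnt_1 + 3*v >= -9))) and ((not (cnt = 16 and 2*cnt >= -6)) -> (cnt != 4 -> cnt + 3*v >= -15))
Before cnt := cnt - 2*cnt - 7: ((cnt = -23 and 2*cnt <= -8) -> (forall cnt_1. (cnt_1 != 4 -> cnt_1 + 3*v >= -9))) and ((not (cnt = -23 and 2*cnt <= -8)) -> (cnt != -11 -> 3*v >= cnt - 8))
Then branch requires (cnt <= 11 or cnt + v != 13) and ((cnt = -23 and 2*cnt <= -8) -> (forall cnt_1. (cnt_1 != 4 -> cnt_1 + 3*v >= -9))) and ((not (cnt = -23 and 2*cnt <= -8)) -> (cnt != -11 -> 3*v >= cnt - 8)); else branch requires forall cnt_2. (((cnt_2 = -23 and 2*cnt_2 <= -8) -> (forall cnt_1. (cnt_1 != 4 -> cnt_1 + 3*v >= -9))) and ((not (cnt_2 = -23 and 2*cnt_2 <= -8)) -> (cnt_2 != -11 -> 3*v >= cnt_2 - 8))).
Before the if: ((3*v >= 2*cnt + 11 or cnt + 2*v >= -6) -> ((cnt <= 11 or cnt + v != 13) and ((cnt = -23 and 2*cnt <= -8) -> (forall cnt_1. (cnt_1 != 4 -> cnt_1 + 3*v >= -9))) and ((not (cnt = -23 and 2*cnt <= -8)) -> (cnt != -11 -> 3*v >= cnt - 8)))) and ((not (3*v >= 2*cnt + 11 or cnt + 2*v >= -6)) -> (forall cnt_2. (((cnt_2 = -23 and 2*cnt_2 <= -8) -> (forall cnt_1. (cnt_1 != 4 -> cnt_1 + 3*v >= -9))) and ((not (cnt_2 = -23 and 2*cnt_2 <= -8)) -> (cnt_2 != -11 -> 3*v >= cnt_2 - 8)))))
Answer: WP = ((3*v >= 2*cnt + 11 or cnt + 2*v >= -6) -> ((cnt <= 11 or cnt + v != 13) and ((cnt = -23 and 2*cnt <= -8) -> (forall cnt_1. (cnt_1 != 4 -> cnt_1 + 3*v >= -9))) and ((not (cnt = -23 and 2*cnt <= -8)) -> (cnt != -11 -> 3*v >= cnt - 8)))) and ((not (3*v >= 2*cnt + 11 or cnt + 2*v >= -6)) -> (forall cnt_2. (((cnt_2 = -23 and 2*cnt_2 <= -8) -> (forall cnt_1. (cnt_1 != 4 -> cnt_1 + 3*v >= -9))) and ((not (cnt_2 = -23 and 2*cnt_2 <= -8)) -> (cnt_2 != -11 -> 3*v >= cnt_2 - 8)))))


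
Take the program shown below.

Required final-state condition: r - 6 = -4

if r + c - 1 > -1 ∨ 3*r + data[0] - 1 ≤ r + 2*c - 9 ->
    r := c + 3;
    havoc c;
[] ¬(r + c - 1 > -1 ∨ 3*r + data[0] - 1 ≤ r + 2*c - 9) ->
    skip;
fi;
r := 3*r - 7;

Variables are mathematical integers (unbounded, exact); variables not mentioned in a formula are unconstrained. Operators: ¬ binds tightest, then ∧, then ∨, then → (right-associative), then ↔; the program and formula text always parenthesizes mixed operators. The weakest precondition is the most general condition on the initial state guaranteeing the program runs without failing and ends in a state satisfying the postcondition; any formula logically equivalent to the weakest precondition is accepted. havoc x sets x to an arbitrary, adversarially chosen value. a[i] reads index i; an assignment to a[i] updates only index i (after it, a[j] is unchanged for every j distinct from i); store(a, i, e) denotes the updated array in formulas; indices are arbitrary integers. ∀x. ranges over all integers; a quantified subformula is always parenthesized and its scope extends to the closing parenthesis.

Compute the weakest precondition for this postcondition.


Working backward. After the program, the postcondition r - 6 = -4 must hold; in canonical form it is r = 2.
Before r := 3*r - 7: 3*r = 9
Then branch requires 3*c = 0; else branch requires 3*r = 9.
Before the if: ((c + r > 0 ∨ data[0] + 2*r ≤ 2*c - 8) → 3*c = 0) ∧ ((¬(c + r > 0 ∨ data[0] + 2*r ≤ 2*c - 8)) → 3*r = 9)
Answer: WP = ((c + r > 0 ∨ data[0] + 2*r ≤ 2*c - 8) → 3*c = 0) ∧ ((¬(c + r > 0 ∨ data[0] + 2*r ≤ 2*c - 8)) → 3*r = 9)


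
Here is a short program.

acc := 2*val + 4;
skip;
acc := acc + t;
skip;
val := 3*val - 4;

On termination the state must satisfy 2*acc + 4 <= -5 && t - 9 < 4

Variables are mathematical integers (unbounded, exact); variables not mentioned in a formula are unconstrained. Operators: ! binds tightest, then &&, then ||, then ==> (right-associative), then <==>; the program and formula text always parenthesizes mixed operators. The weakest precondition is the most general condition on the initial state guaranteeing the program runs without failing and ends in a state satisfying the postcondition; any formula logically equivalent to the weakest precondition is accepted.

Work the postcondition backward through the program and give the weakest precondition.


Working backward. After the program, the postcondition 2*acc + 4 <= -5 && t - 9 < 4 must hold; in canonical form it is 2*acc <= -9 && t < 13.
Before val := 3*val - 4: 2*acc <= -9 && t < 13
Before skip: 2*acc <= -9 && t < 13
Before acc := acc + t: 2*acc + 2*t <= -9 && t < 13
Before skip: 2*acc + 2*t <= -9 && t < 13
Before acc := 2*val + 4: 2*t + 4*val <= -17 && t < 13
Answer: WP = 2*t + 4*val <= -17 && t < 13


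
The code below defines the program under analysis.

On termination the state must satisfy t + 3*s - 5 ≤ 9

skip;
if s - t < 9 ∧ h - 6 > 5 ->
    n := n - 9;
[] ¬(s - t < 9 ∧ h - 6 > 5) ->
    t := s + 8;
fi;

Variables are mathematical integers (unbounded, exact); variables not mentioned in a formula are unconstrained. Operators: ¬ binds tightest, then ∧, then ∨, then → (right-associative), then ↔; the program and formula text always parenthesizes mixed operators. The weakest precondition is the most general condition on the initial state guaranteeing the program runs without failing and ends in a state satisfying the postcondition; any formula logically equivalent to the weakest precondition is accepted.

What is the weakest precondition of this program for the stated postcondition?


Working backward. After the program, the postcondition t + 3*s - 5 ≤ 9 must hold; in canonical form it is 3*s + t ≤ 14.
Then branch requires 3*s + t ≤ 14; else branch requires 4*s ≤ 6.
Before the if: ((s < t + 9 ∧ h > 11) → 3*s + t ≤ 14) ∧ ((¬(s < t + 9 ∧ h > 11)) → 4*s ≤ 6)
Before skip: ((s < t + 9 ∧ h > 11) → 3*s + t ≤ 14) ∧ ((¬(s < t + 9 ∧ h > 11)) → 4*s ≤ 6)
Answer: WP = ((s < t + 9 ∧ h > 11) → 3*s + t ≤ 14) ∧ ((¬(s < t + 9 ∧ h > 11)) → 4*s ≤ 6)


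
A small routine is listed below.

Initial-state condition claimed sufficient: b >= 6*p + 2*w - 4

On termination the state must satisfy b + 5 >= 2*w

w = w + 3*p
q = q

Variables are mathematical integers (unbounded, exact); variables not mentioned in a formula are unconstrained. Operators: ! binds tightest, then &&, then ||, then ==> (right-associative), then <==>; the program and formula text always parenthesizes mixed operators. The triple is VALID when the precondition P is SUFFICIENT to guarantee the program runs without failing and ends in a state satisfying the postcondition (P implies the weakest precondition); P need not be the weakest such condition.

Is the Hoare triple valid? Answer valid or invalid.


Working backward. After the program, the postcondition b + 5 >= 2*w must hold; in canonical form it is b >= 2*w - 5.
Before q := q: b >= 2*w - 5
Before w := w + 3*p: b >= 6*p + 2*w - 5
The weakest precondition is b >= 6*p + 2*w - 5.
Check whether b >= 6*p + 2*w - 4 implies it.
Every state satisfying the precondition satisfies the weakest precondition: the implication holds.
Answer: valid


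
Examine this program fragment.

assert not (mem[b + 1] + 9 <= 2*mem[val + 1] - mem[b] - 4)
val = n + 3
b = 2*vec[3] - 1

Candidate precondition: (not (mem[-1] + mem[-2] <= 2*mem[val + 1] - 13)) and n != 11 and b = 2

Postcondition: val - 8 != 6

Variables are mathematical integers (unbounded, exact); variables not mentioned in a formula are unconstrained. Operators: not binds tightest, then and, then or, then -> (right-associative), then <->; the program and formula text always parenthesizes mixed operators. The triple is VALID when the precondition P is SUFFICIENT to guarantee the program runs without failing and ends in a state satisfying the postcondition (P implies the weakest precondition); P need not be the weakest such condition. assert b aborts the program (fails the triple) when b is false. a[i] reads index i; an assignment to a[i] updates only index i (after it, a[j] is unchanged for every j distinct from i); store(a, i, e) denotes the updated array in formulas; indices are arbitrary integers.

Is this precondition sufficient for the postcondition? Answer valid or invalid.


Working backward. After the program, the postcondition val - 8 != 6 must hold; in canonical form it is val != 14.
Before b := 2*vec[3] - 1: val != 14
Before val := n + 3: n != 11
Before assert not (mem[b + 1] + 9 <= 2*mem[val + 1] - mem[b] - 4): (not (mem[b + 1] + mem[b] <= 2*mem[val + 1] - 13)) and n != 11
The weakest precondition is (not (mem[b + 1] + mem[b] <= 2*mem[val + 1] - 13)) and n != 11.
Check whether (not (mem[-1] + mem[-2] <= 2*mem[val + 1] - 13)) and n != 11 and b = 2 implies it.
Countermodel: at the initial state b = 2, mem = {[-2] = 0, [-1] = 15215, [2] = -29614, [3] = 15521, [4] = -7040, elsewhere -7040}, n = 12, val = 3, the precondition holds but the weakest precondition fails.
Answer: invalid


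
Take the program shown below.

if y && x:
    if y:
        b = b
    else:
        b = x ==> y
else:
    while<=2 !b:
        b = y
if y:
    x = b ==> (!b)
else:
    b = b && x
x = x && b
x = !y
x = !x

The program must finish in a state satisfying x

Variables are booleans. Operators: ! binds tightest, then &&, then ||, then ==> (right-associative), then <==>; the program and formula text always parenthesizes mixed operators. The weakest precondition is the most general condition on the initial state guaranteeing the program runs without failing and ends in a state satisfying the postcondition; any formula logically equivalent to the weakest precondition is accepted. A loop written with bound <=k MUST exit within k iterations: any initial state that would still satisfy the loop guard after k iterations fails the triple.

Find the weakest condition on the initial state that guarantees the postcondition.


Working backward. After the program, x must hold.
Before x := !x: !x
Before x := !y: y
Before x := x && b: y
Then branch requires y; else branch requires y.
Before the if: (!y) ==> y
Then branch requires (y ==> ((!y) ==> y)) && ((!y) ==> ((!y) ==> y)); else branch requires ((!b) ==> (((!y) ==> (y && ((!y) ==> y))) && (y ==> ((!y) ==> y)))) && (b ==> ((!y) ==> y)).
Before the if: ((y && x) ==> ((y ==> ((!y) ==> y)) && ((!y) ==> ((!y) ==> y)))) && ((!(y && x)) ==> (((!b) ==> (((!y) ==> (y && ((!y) ==> y))) && (y ==> ((!y) ==> y)))) && (b ==> ((!y) ==> y))))
Answer: WP = ((y && x) ==> ((y ==> ((!y) ==> y)) && ((!y) ==> ((!y) ==> y)))) && ((!(y && x)) ==> (((!b) ==> (((!y) ==> (y && ((!y) ==> y))) && (y ==> ((!y) ==> y)))) && (b ==> ((!y) ==> y))))


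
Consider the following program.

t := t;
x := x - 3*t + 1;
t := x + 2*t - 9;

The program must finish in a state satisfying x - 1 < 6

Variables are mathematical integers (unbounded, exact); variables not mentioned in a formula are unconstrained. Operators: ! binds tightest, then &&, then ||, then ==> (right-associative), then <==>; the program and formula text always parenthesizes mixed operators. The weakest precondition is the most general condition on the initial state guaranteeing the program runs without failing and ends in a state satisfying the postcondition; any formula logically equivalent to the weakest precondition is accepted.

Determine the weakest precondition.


Working backward. After the program, the postcondition x - 1 < 6 must hold; in canonical form it is x < 7.
Before t := x + 2*t - 9: x < 7
Before x := x - 3*t + 1: x < 3*t + 6
Before t := t: x < 3*t + 6
Answer: WP = x < 3*t + 6


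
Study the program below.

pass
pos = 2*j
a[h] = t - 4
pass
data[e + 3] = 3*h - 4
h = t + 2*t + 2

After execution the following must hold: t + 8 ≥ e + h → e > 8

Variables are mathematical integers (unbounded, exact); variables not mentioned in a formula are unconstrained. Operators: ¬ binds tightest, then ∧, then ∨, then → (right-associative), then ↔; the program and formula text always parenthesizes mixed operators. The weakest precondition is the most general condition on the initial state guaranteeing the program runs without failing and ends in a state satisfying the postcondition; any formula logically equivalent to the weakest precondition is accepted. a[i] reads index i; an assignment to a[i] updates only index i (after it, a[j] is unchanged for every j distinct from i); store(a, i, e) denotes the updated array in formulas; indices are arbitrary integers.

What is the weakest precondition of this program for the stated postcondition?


Working backward. After the program, the postcondition t + 8 ≥ e + h → e > 8 must hold; in canonical form it is t ≥ e + h - 8 → e > 8.
Before h := t + 2*t + 2: e + 2*t ≤ 6 → e > 8
Before data[e + 3] := 3*h - 4: e + 2*t ≤ 6 → e > 8
Before skip: e + 2*t ≤ 6 → e > 8
Before a[h] := t - 4: e + 2*t ≤ 6 → e > 8
Before pos := 2*j: e + 2*t ≤ 6 → e > 8
Before skip: e + 2*t ≤ 6 → e > 8
Answer: WP = e + 2*t ≤ 6 → e > 8


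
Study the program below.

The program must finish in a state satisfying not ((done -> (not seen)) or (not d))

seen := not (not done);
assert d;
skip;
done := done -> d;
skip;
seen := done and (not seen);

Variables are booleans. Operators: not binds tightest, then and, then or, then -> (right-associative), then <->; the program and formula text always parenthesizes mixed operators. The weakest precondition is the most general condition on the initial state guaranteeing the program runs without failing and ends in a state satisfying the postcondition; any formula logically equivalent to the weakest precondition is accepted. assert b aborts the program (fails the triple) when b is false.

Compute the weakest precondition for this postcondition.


Working backward. After the program, not ((done -> (not seen)) or (not d)) must hold.
Before seen := done and (not seen): not ((done -> (not (done and (not seen)))) or (not d))
Before skip: not ((done -> (not (done and (not seen)))) or (not d))
Before done := done -> d: not (((done -> d) -> (not ((done -> d) and (not seen)))) or (not d))
Before skip: not (((done -> d) -> (not ((done -> d) and (not seen)))) or (not d))
Before assert d: d and (not (((done -> d) -> (not ((done -> d) and (not seen)))) or (not d)))
Before seen := not (not done): d and (not (((done -> d) -> (not ((done -> d) and (not done)))) or (not d)))
Answer: WP = d and (not (((done -> d) -> (not ((done -> d) and (not done)))) or (not d)))


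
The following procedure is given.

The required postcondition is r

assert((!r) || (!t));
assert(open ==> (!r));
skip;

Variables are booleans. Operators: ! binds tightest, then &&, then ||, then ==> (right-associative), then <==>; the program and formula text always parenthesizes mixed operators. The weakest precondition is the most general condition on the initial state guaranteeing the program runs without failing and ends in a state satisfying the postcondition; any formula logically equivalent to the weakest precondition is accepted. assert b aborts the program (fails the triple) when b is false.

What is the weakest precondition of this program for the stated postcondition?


Working backward. After the program, r must hold.
Before skip: r
Before assert open ==> (!r): (open ==> (!r)) && r
Before assert (!r) || (!t): ((!r) || (!t)) && (open ==> (!r)) && r
Answer: WP = ((!r) || (!t)) && (open ==> (!r)) && r


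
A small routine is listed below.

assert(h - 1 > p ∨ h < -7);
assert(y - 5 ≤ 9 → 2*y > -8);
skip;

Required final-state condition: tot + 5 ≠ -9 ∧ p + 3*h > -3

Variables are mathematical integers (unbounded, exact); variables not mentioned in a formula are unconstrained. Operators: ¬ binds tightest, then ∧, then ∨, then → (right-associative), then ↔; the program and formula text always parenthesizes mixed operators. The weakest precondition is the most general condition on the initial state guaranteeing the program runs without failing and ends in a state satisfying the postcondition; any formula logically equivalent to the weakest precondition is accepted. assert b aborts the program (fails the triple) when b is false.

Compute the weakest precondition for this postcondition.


Working backward. After the program, the postcondition tot + 5 ≠ -9 ∧ p + 3*h > -3 must hold; in canonical form it is tot ≠ -14 ∧ 3*h + p > -3.
Before skip: tot ≠ -14 ∧ 3*h + p > -3
Before assert y - 5 ≤ 9 → 2*y > -8: (y ≤ 14 → 2*y > -8) ∧ tot ≠ -14 ∧ 3*h + p > -3
Before assert h - 1 > p ∨ h < -7: (h > p + 1 ∨ h < -7) ∧ (y ≤ 14 → 2*y > -8) ∧ tot ≠ -14 ∧ 3*h + p > -3
Answer: WP = (h > p + 1 ∨ h < -7) ∧ (y ≤ 14 → 2*y > -8) ∧ tot ≠ -14 ∧ 3*h + p > -3


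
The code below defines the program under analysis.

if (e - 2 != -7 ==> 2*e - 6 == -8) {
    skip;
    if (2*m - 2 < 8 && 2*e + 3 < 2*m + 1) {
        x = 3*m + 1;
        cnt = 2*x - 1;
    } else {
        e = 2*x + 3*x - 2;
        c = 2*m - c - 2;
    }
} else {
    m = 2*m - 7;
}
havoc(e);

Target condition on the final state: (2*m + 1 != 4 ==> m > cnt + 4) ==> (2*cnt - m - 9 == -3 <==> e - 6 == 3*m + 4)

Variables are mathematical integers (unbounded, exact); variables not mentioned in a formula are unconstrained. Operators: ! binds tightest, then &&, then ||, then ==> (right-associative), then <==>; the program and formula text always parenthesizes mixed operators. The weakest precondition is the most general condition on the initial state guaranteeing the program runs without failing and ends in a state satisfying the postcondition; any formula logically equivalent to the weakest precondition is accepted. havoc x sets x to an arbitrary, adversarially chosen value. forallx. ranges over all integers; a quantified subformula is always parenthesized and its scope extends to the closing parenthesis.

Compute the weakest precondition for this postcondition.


Working backward. After the program, the postcondition (2*m + 1 != 4 ==> m > cnt + 4) ==> (2*cnt - m - 9 == -3 <==> e - 6 == 3*m + 4) must hold; in canonical form it is (2*m != 3 ==> m > cnt + 4) ==> (2*cnt == m + 6 <==> e == 3*m + 10).
Before havoc e: forall e_1. ((2*m != 3 ==> m > cnt + 4) ==> (2*cnt == m + 6 <==> e_1 == 3*m + 10))
Then branch requires ((2*m < 10 && 2*e < 2*m - 2) ==> (forall e_1. ((2*m != 3 ==> 5*m < -5) ==> (11*m == 4 <==> e_1 == 3*m + 10)))) && ((!(2*m < 10 && 2*e < 2*m - 2)) ==> (forall e_1. ((2*m != 3 ==> m > cnt + 4) ==> (2*cnt == m + 6 <==> e_1 == 3*m + 10)))); else branch requires forall e_1. ((4*m != 17 ==> 2*m > cnt + 11) ==> (2*cnt == 2*m - 1 <==> e_1 == 6*m - 11)).
Before the if: ((e != -5 ==> 2*e == -2) ==> (((2*m < 10 && 2*e < 2*m - 2) ==> (forall e_1. ((2*m != 3 ==> 5*m < -5) ==> (11*m == 4 <==> e_1 == 3*m + 10)))) && ((!(2*m < 10 && 2*e < 2*m - 2)) ==> (forall e_1. ((2*m != 3 ==> m > cnt + 4) ==> (2*cnt == m + 6 <==> e_1 == 3*m + 10)))))) && ((!(e != -5 ==> 2*e == -2)) ==> (forall e_1. ((4*m != 17 ==> 2*m > cnt + 11) ==> (2*cnt == 2*m - 1 <==> e_1 == 6*m - 11))))
Answer: WP = ((e != -5 ==> 2*e == -2) ==> (((2*m < 10 && 2*e < 2*m - 2) ==> (forall e_1. ((2*m != 3 ==> 5*m < -5) ==> (11*m == 4 <==> e_1 == 3*m + 10)))) && ((!(2*m < 10 && 2*e < 2*m - 2)) ==> (forall e_1. ((2*m != 3 ==> m > cnt + 4) ==> (2*cnt == m + 6 <==> e_1 == 3*m + 10)))))) && ((!(e != -5 ==> 2*e == -2)) ==> (forall e_1. ((4*m != 17 ==> 2*m > cnt + 11) ==> (2*cnt == 2*m - 1 <==> e_1 == 6*m - 11))))


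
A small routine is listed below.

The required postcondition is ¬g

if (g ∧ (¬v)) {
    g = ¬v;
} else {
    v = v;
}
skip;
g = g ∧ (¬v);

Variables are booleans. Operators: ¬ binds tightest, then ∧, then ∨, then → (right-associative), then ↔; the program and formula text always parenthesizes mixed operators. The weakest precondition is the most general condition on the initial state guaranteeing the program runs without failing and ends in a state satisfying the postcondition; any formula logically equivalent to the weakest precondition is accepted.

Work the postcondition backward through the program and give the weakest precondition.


Working backward. After the program, ¬g must hold.
Before g := g ∧ (¬v): ¬(g ∧ (¬v))
Before skip: ¬(g ∧ (¬v))
Then branch requires v; else branch requires ¬(g ∧ (¬v)).
Before the if: (g ∧ (¬v)) → v
Answer: WP = (g ∧ (¬v)) → v


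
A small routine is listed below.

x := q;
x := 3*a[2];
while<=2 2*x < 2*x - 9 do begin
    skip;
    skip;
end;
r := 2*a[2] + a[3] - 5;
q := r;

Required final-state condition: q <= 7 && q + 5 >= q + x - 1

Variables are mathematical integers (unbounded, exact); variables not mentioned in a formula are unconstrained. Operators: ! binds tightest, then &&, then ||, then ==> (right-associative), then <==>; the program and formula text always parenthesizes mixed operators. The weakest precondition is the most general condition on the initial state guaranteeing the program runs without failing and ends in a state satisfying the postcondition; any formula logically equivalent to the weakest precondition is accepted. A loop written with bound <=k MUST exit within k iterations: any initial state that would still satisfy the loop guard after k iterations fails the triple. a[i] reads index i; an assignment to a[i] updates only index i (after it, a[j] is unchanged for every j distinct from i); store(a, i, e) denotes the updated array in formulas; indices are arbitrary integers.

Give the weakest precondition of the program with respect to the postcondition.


Working backward. After the program, the postcondition q <= 7 && q + 5 >= q + x - 1 must hold; in canonical form it is q <= 7 && x <= 6.
Before q := r: r <= 7 && x <= 6
Before r := 2*a[2] + a[3] - 5: 2*a[2] + a[3] <= 12 && x <= 6
Before the loop (bound <=2), unroll the exhaustion recursion (WP_0 = exit-now case; WP_j = one more guarded iteration, up to j = 2):
  WP_0: 2*a[2] + a[3] <= 12 && x <= 6
  WP_1: 2*a[2] + a[3] <= 12 && x <= 6
  WP_2: 2*a[2] + a[3] <= 12 && x <= 6
So before the loop: 2*a[2] + a[3] <= 12 && x <= 6
Before x := 3*a[2]: 2*a[2] + a[3] <= 12 && 3*a[2] <= 6
Before x := q: 2*a[2] + a[3] <= 12 && 3*a[2] <= 6
Answer: WP = 2*a[2] + a[3] <= 12 && 3*a[2] <= 6


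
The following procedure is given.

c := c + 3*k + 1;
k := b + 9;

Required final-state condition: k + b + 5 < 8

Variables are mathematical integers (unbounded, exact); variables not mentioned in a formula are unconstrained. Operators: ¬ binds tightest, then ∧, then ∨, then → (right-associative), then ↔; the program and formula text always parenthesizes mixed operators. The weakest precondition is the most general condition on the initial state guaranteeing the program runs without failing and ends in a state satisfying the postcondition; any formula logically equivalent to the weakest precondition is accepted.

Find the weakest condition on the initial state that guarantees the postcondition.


Working backward. After the program, the postcondition k + b + 5 < 8 must hold; in canonical form it is b + k < 3.
Before k := b + 9: 2*b < -6
Before c := c + 3*k + 1: 2*b < -6
Answer: WP = 2*b < -6


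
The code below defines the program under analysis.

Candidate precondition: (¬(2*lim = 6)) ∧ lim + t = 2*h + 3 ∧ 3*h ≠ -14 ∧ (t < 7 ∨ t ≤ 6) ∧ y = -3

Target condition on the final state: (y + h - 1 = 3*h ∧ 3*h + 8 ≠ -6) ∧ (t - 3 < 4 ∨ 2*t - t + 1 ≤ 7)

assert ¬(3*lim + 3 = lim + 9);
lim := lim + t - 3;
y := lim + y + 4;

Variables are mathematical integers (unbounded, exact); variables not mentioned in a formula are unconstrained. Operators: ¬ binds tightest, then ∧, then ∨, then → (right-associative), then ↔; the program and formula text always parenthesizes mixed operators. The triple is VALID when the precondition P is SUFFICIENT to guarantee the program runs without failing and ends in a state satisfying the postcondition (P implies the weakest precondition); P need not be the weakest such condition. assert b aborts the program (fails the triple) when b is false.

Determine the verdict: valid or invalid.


Working backward. After the program, the postcondition (y + h - 1 = 3*h ∧ 3*h + 8 ≠ -6) ∧ (t - 3 < 4 ∨ 2*t - t + 1 ≤ 7) must hold; in canonical form it is y = 2*h + 1 ∧ 3*h ≠ -14 ∧ (t < 7 ∨ t ≤ 6).
Before y := lim + y + 4: lim + y = 2*h - 3 ∧ 3*h ≠ -14 ∧ (t < 7 ∨ t ≤ 6)
Before lim := lim + t - 3: lim + t + y = 2*h ∧ 3*h ≠ -14 ∧ (t < 7 ∨ t ≤ 6)
Before assert ¬(3*lim + 3 = lim + 9): (¬(2*lim = 6)) ∧ lim + t + y = 2*h ∧ 3*h ≠ -14 ∧ (t < 7 ∨ t ≤ 6)
The weakest precondition is (¬(2*lim = 6)) ∧ lim + t + y = 2*h ∧ 3*h ≠ -14 ∧ (t < 7 ∨ t ≤ 6).
Check whether (¬(2*lim = 6)) ∧ lim + t = 2*h + 3 ∧ 3*h ≠ -14 ∧ (t < 7 ∨ t ≤ 6) ∧ y = -3 implies it.
Every state satisfying the precondition satisfies the weakest precondition: the implication holds.
Answer: valid


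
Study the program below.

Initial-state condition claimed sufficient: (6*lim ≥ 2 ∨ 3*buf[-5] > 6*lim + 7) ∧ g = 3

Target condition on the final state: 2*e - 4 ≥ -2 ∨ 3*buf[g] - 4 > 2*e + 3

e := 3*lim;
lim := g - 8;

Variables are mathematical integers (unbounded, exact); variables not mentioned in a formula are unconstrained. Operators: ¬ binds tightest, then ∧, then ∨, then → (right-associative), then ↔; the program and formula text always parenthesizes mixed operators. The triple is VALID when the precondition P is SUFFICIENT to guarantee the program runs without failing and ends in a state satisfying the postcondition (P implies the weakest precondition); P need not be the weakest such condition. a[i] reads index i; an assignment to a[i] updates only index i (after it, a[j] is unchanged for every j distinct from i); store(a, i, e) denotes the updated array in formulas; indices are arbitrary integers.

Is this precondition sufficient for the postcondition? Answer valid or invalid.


Working backward. After the program, the postcondition 2*e - 4 ≥ -2 ∨ 3*buf[g] - 4 > 2*e + 3 must hold; in canonical form it is 2*e ≥ 2 ∨ 3*buf[g] > 2*e + 7.
Before lim := g - 8: 2*e ≥ 2 ∨ 3*buf[g] > 2*e + 7
Before e := 3*lim: 6*lim ≥ 2 ∨ 3*buf[g] > 6*lim + 7
The weakest precondition is 6*lim ≥ 2 ∨ 3*buf[g] > 6*lim + 7.
Check whether (6*lim ≥ 2 ∨ 3*buf[-5] > 6*lim + 7) ∧ g = 3 implies it.
Countermodel: at the initial state buf = {[-5] = 1, [3] = 0, elsewhere 0}, g = 3, lim = -1, the precondition holds but the weakest precondition fails.
Answer: invalid


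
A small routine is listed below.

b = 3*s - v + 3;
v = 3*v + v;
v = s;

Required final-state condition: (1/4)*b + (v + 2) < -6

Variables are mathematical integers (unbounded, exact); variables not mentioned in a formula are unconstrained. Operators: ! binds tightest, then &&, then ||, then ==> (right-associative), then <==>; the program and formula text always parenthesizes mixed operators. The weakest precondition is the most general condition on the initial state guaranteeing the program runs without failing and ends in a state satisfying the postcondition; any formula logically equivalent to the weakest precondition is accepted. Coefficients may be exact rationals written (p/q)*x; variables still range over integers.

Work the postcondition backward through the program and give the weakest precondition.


Working backward. After the program, the postcondition (1/4)*b + (v + 2) < -6 must hold; in canonical form it is (1/4)*b + v < -8.
Before v := s: (1/4)*b + s < -8
Before v := 3*v + v: (1/4)*b + s < -8
Before b := 3*s - v + 3: (7/4)*s < (1/4)*v - 35/4
Answer: WP = (7/4)*s < (1/4)*v - 35/4


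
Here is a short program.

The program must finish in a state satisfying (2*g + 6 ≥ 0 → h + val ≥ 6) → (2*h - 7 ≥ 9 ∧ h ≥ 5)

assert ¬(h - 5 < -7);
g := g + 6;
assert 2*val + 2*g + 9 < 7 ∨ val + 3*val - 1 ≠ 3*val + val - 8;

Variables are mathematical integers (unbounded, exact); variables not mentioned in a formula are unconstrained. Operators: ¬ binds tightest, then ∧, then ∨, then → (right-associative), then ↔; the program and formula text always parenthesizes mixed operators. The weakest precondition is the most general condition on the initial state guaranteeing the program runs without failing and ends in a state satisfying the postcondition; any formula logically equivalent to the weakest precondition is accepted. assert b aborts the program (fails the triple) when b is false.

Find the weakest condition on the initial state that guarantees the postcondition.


Working backward. After the program, the postcondition (2*g + 6 ≥ 0 → h + val ≥ 6) → (2*h - 7 ≥ 9 ∧ h ≥ 5) must hold; in canonical form it is (2*g ≥ -6 → h + val ≥ 6) → (2*h ≥ 16 ∧ h ≥ 5).
Before assert 2*val + 2*g + 9 < 7 ∨ val + 3*val - 1 ≠ 3*val + val - 8: (2*g ≥ -6 → h + val ≥ 6) → (2*h ≥ 16 ∧ h ≥ 5)
Before g := g + 6: (2*g ≥ -18 → h + val ≥ 6) → (2*h ≥ 16 ∧ h ≥ 5)
Before assert ¬(h - 5 < -7): (¬(h < -2)) ∧ ((2*g ≥ -18 → h + val ≥ 6) → (2*h ≥ 16 ∧ h ≥ 5))
Answer: WP = (¬(h < -2)) ∧ ((2*g ≥ -18 → h + val ≥ 6) → (2*h ≥ 16 ∧ h ≥ 5))


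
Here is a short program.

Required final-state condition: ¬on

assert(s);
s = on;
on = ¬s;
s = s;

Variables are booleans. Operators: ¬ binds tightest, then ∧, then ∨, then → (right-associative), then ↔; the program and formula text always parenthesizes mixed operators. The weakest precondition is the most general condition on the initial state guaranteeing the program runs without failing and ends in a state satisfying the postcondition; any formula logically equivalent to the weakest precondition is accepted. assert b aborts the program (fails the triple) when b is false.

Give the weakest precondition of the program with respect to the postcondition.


Working backward. After the program, ¬on must hold.
Before s := s: ¬on
Before on := ¬s: s
Before s := on: on
Before assert s: s ∧ on
Answer: WP = s ∧ on


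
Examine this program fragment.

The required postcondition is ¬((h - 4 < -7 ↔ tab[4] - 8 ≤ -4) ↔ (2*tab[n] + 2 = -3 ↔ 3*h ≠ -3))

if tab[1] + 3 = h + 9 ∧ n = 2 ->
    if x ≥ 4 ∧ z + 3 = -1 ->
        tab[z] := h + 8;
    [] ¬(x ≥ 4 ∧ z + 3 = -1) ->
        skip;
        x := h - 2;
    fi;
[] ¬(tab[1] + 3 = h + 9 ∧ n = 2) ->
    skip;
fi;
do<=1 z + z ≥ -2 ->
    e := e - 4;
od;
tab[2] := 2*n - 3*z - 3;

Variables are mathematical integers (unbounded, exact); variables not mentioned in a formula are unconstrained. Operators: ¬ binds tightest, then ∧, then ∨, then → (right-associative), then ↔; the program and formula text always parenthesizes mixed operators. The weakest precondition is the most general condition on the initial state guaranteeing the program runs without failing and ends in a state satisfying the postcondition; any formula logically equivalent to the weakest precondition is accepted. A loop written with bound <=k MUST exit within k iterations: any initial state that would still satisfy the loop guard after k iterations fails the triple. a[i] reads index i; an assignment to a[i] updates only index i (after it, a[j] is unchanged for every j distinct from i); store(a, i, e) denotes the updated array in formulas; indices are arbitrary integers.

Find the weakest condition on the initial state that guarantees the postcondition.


Working backward. After the program, the postcondition ¬((h - 4 < -7 ↔ tab[4] - 8 ≤ -4) ↔ (2*tab[n] + 2 = -3 ↔ 3*h ≠ -3)) must hold; in canonical form it is ¬((h < -3 ↔ tab[4] ≤ 4) ↔ (2*tab[n] = -5 ↔ 3*h ≠ -3)).
Before tab[2] := 2*n - 3*z - 3: ¬((h < -3 ↔ tab[4] ≤ 4) ↔ (2*store(tab, 2, 2*n - 3*z - 3)[n] = -5 ↔ 3*h ≠ -3))
Before the loop (bound <=1), unroll the exhaustion recursion (WP_0 = exit-now case; WP_j = one more guarded iteration, up to j = 1):
  WP_0: (¬(2*z ≥ -2)) ∧ (¬((h < -3 ↔ tab[4] ≤ 4) ↔ (2*store(tab, 2, 2*n - 3*z - 3)[n] = -5 ↔ 3*h ≠ -3)))
  WP_1: (2*z ≥ -2 → ((¬(2*z ≥ -2)) ∧ (¬((h < -3 ↔ tab[4] ≤ 4) ↔ (2*store(tab, 2, 2*n - 3*z - 3)[n] = -5 ↔ 3*h ≠ -3))))) ∧ ((¬(2*z ≥ -2)) → (¬((h < -3 ↔ tab[4] ≤ 4) ↔ (2*store(tab, 2, 2*n - 3*z - 3)[n] = -5 ↔ 3*h ≠ -3))))
So before the loop: (2*z ≥ -2 → ((¬(2*z ≥ -2)) ∧ (¬((h < -3 ↔ tab[4] ≤ 4) ↔ (2*store(tab, 2, 2*n - 3*z - 3)[n] = -5 ↔ 3*h ≠ -3))))) ∧ ((¬(2*z ≥ -2)) → (¬((h < -3 ↔ tab[4] ≤ 4) ↔ (2*store(tab, 2, 2*n - 3*z - 3)[n] = -5 ↔ 3*h ≠ -3))))
Then branch requires ((x ≥ 4 ∧ z = -4) → ((2*z ≥ -2 → ((¬(2*z ≥ -2)) ∧ (¬((h < -3 ↔ store(tab, z, h + 8)[4] ≤ 4) ↔ (2*store(store(tab, z, h + 8), 2, 2*n - 3*z - 3)[n] = -5 ↔ 3*h ≠ -3))))) ∧ ((¬(2*z ≥ -2)) → (¬((h < -3 ↔ store(tab, z, h + 8)[4] ≤ 4) ↔ (2*store(store(tab, z, h + 8), 2, 2*n - 3*z - 3)[n] = -5 ↔ 3*h ≠ -3)))))) ∧ ((¬(x ≥ 4 ∧ z = -4)) → ((2*z ≥ -2 → ((¬(2*z ≥ -2)) ∧ (¬((h < -3 ↔ tab[4] ≤ 4) ↔ (2*store(tab, 2, 2*n - 3*z - 3)[n] = -5 ↔ 3*h ≠ -3))))) ∧ ((¬(2*z ≥ -2)) → (¬((h < -3 ↔ tab[4] ≤ 4) ↔ (2*store(tab, 2, 2*n - 3*z - 3)[n] = -5 ↔ 3*h ≠ -3)))))); else branch requires (2*z ≥ -2 → ((¬(2*z ≥ -2)) ∧ (¬((h < -3 ↔ tab[4] ≤ 4) ↔ (2*store(tab, 2, 2*n - 3*z - 3)[n] = -5 ↔ 3*h ≠ -3))))) ∧ ((¬(2*z ≥ -2)) → (¬((h < -3 ↔ tab[4] ≤ 4) ↔ (2*store(tab, 2, 2*n - 3*z - 3)[n] = -5 ↔ 3*h ≠ -3)))).
Before the if: ((tab[1] = h + 6 ∧ n = 2) → (((x ≥ 4 ∧ z = -4) → ((2*z ≥ -2 → ((¬(2*z ≥ -2)) ∧ (¬((h < -3 ↔ store(tab, z, h + 8)[4] ≤ 4) ↔ (2*store(store(tab, z, h + 8), 2, 2*n - 3*z - 3)[n] = -5 ↔ 3*h ≠ -3))))) ∧ ((¬(2*z ≥ -2)) → (¬((h < -3 ↔ store(tab, z, h + 8)[4] ≤ 4) ↔ (2*store(store(tab, z, h + 8), 2, 2*n - 3*z - 3)[n] = -5 ↔ 3*h ≠ -3)))))) ∧ ((¬(x ≥ 4 ∧ z = -4)) → ((2*z ≥ -2 → ((¬(2*z ≥ -2)) ∧ (¬((h < -3 ↔ tab[4] ≤ 4) ↔ (2*store(tab, 2, 2*n - 3*z - 3)[n] = -5 ↔ 3*h ≠ -3))))) ∧ ((¬(2*z ≥ -2)) → (¬((h < -3 ↔ tab[4] ≤ 4) ↔ (2*store(tab, 2, 2*n - 3*z - 3)[n] = -5 ↔ 3*h ≠ -3)))))))) ∧ ((¬(tab[1] = h + 6 ∧ n = 2)) → ((2*z ≥ -2 → ((¬(2*z ≥ -2)) ∧ (¬((h < -3 ↔ tab[4] ≤ 4) ↔ (2*store(tab, 2, 2*n - 3*z - 3)[n] = -5 ↔ 3*h ≠ -3))))) ∧ ((¬(2*z ≥ -2)) → (¬((h < -3 ↔ tab[4] ≤ 4) ↔ (2*store(tab, 2, 2*n - 3*z - 3)[n] = -5 ↔ 3*h ≠ -3))))))
Answer: WP = ((tab[1] = h + 6 ∧ n = 2) → (((x ≥ 4 ∧ z = -4) → ((2*z ≥ -2 → ((¬(2*z ≥ -2)) ∧ (¬((h < -3 ↔ store(tab, z, h + 8)[4] ≤ 4) ↔ (2*store(store(tab, z, h + 8), 2, 2*n - 3*z - 3)[n] = -5 ↔ 3*h ≠ -3))))) ∧ ((¬(2*z ≥ -2)) → (¬((h < -3 ↔ store(tab, z, h + 8)[4] ≤ 4) ↔ (2*store(store(tab, z, h + 8), 2, 2*n - 3*z - 3)[n] = -5 ↔ 3*h ≠ -3)))))) ∧ ((¬(x ≥ 4 ∧ z = -4)) → ((2*z ≥ -2 → ((¬(2*z ≥ -2)) ∧ (¬((h < -3 ↔ tab[4] ≤ 4) ↔ (2*store(tab, 2, 2*n - 3*z - 3)[n] = -5 ↔ 3*h ≠ -3))))) ∧ ((¬(2*z ≥ -2)) → (¬((h < -3 ↔ tab[4] ≤ 4) ↔ (2*store(tab, 2, 2*n - 3*z - 3)[n] = -5 ↔ 3*h ≠ -3)))))))) ∧ ((¬(tab[1] = h + 6 ∧ n = 2)) → ((2*z ≥ -2 → ((¬(2*z ≥ -2)) ∧ (¬((h < -3 ↔ tab[4] ≤ 4) ↔ (2*store(tab, 2, 2*n - 3*z - 3)[n] = -5 ↔ 3*h ≠ -3))))) ∧ ((¬(2*z ≥ -2)) → (¬((h < -3 ↔ tab[4] ≤ 4) ↔ (2*store(tab, 2, 2*n - 3*z - 3)[n] = -5 ↔ 3*h ≠ -3))))))
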